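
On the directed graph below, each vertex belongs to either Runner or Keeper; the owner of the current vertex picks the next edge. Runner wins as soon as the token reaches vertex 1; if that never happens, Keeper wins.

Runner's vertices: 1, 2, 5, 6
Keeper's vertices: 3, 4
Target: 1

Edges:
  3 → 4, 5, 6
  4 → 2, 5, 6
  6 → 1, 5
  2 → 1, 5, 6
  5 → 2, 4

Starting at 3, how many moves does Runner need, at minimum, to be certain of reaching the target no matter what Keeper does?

4

A0 = {1}
A1: add {2, 6} — 2 (Runner) has 2→1; 6 (Runner) has 6→1.
A2: add {5} — 5 (Runner) has 5→2.
A3: add {4} — 4 (Keeper): all of {2, 5, 6} already in.
A4: add {3} — 3 (Keeper): all of {4, 5, 6} already in.
A4 = all vertices. Fixed point.
3 enters the attractor at level 4, so Runner can force the target in 4 moves from there.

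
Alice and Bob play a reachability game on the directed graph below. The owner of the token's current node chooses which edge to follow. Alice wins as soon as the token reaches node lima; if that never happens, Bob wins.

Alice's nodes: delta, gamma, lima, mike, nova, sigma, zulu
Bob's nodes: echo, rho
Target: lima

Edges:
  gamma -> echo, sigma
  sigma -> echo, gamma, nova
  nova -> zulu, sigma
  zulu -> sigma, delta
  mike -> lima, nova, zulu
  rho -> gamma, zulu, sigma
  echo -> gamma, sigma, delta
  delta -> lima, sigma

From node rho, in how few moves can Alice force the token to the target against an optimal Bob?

A0 = {lima}
A1: add {delta, mike} — delta (Alice) has delta→lima; mike (Alice) has mike→lima.
A2: add {zulu} — zulu (Alice) has zulu→delta.
A3: add {nova} — nova (Alice) has nova→zulu.
A4: add {sigma} — sigma (Alice) has sigma→nova.
A5: add {gamma} — gamma (Alice) has gamma→sigma.
A6: add {echo, rho} — echo (Bob): all of {gamma, sigma, delta} already in; rho (Bob): all of {gamma, zulu, sigma} already in.
A6 = all vertices. Fixed point.
rho enters the attractor at level 6, so Alice can force the target in 6 moves from there.

6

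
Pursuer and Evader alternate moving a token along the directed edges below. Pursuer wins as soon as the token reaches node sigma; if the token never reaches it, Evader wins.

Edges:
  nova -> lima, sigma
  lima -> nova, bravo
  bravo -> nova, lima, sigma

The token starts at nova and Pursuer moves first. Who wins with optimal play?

Pursuer

Track states (vertex, player-to-move).
A0 = {(sigma,Pursuer), (sigma,Evader)}
A1: add {(nova,Pursuer), (bravo,Pursuer)}.
(nova,Pursuer) ∈ A1 ⇒ Pursuer forces the target.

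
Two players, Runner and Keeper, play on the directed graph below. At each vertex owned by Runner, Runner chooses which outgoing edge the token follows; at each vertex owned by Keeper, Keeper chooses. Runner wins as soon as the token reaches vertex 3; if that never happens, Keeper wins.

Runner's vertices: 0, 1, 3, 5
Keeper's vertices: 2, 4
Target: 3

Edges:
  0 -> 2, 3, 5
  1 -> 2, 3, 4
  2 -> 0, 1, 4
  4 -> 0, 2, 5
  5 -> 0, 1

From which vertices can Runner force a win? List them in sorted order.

A0 = {3}
A1: add {0, 1} — 0 (Runner) has 0→3; 1 (Runner) has 1→3.
A2: add {5} — 5 (Runner) has 5→0.
A3 = A2; e.g. 2 (Keeper) can still go to 4. Fixed point.
Runner's winning region = {0, 1, 3, 5}.

0, 1, 3, 5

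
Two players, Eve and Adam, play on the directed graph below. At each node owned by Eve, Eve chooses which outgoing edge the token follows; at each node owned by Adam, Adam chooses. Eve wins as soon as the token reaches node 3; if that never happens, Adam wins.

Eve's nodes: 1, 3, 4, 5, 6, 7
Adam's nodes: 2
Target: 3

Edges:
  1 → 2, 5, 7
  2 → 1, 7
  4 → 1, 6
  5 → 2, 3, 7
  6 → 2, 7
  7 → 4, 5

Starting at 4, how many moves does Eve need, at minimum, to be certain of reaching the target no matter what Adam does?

A0 = {3}
A1: add {5} — 5 (Eve) has 5→3.
A2: add {1, 7} — 1 (Eve) has 1→5; 7 (Eve) has 7→5.
A3: add {2, 4, 6} — 2 (Adam): all of {1, 7} already in; 4 (Eve) has 4→1; 6 (Eve) has 6→7.
A3 = all vertices. Fixed point.
4 enters the attractor at level 3, so Eve can force the target in 3 moves from there.

3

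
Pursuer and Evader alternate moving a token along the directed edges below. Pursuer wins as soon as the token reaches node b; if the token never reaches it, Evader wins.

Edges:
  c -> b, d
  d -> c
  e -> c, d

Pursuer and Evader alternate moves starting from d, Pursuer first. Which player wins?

Track states (vertex, player-to-move).
A0 = {(b,Pursuer), (b,Evader)}
A1: add {(c,Pursuer)}.
A2: add {(d,Evader)}.
A3: add {(e,Pursuer)}.
A4 = A3; e.g. (c,Evader) stays out. (d,Pursuer) never enters ⇒ Evader avoids the target.

Evader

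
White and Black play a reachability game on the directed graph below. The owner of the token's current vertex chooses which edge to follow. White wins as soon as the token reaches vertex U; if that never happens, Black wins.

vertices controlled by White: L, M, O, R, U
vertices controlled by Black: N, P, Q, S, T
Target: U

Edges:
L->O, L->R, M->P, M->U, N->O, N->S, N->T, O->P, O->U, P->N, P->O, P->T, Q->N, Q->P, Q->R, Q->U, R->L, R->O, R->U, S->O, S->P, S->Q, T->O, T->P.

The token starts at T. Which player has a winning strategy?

Black

A0 = {U}
A1: add {M, O, R} — M (White) has M→U; O (White) has O→U; R (White) has R→U.
A2: add {L} — L (White) has L→O.
A3 = A2; e.g. N (Black) can still go to S. Fixed point.
T never enters the attractor, so Black can avoid the target forever.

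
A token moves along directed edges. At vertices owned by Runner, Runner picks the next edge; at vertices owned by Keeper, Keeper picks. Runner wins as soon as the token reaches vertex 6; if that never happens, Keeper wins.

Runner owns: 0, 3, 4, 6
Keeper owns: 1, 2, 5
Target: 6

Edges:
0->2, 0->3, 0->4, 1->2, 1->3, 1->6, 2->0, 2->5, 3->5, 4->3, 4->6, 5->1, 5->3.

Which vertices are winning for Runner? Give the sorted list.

A0 = {6}
A1: add {4} — 4 (Runner) has 4→6.
A2: add {0} — 0 (Runner) has 0→4.
A3 = A2; e.g. 1 (Keeper) can still go to 2. Fixed point.
Runner's winning region = {0, 4, 6}.

0, 4, 6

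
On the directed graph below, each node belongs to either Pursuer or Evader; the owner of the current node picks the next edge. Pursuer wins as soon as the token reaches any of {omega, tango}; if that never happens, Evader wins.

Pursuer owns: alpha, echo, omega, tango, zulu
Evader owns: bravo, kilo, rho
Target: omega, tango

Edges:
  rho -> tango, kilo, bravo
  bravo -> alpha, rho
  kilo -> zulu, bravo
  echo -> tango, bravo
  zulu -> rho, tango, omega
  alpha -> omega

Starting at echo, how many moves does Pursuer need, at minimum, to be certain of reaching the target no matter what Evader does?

A0 = {omega, tango}
A1: add {alpha, echo, zulu} — echo (Pursuer) has echo→tango; zulu (Pursuer) has zulu→tango; alpha (Pursuer) has alpha→omega.
A2 = A1; e.g. rho (Evader) can still go to kilo. Fixed point.
echo enters the attractor at level 1, so Pursuer can force the target in 1 move from there.

1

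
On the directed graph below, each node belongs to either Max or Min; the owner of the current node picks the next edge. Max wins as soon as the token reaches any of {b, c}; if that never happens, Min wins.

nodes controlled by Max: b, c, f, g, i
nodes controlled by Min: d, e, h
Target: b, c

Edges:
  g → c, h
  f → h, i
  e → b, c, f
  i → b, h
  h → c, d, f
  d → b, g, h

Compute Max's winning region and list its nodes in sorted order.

b, c, e, f, g, i

A0 = {b, c}
A1: add {g, i} — g (Max) has g→c; i (Max) has i→b.
A2: add {f} — f (Max) has f→i.
A3: add {e} — e (Min): all of {b, c, f} already in.
A4 = A3; e.g. d (Min) can still go to h. Fixed point.
Max's winning region = {b, c, e, f, g, i}.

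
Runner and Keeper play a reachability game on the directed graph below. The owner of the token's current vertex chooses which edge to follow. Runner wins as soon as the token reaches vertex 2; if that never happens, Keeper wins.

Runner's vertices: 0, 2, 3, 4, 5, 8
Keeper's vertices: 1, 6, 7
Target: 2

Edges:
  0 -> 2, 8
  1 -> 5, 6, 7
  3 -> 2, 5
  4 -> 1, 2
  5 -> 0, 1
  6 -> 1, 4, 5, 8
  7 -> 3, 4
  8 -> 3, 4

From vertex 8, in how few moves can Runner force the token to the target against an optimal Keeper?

2

A0 = {2}
A1: add {0, 3, 4} — 0 (Runner) has 0→2; 3 (Runner) has 3→2; 4 (Runner) has 4→2.
A2: add {5, 7, 8} — 5 (Runner) has 5→0; 7 (Keeper): all of {3, 4} already in; 8 (Runner) has 8→3.
A3 = A2; e.g. 1 (Keeper) can still go to 6. Fixed point.
8 enters the attractor at level 2, so Runner can force the target in 2 moves from there.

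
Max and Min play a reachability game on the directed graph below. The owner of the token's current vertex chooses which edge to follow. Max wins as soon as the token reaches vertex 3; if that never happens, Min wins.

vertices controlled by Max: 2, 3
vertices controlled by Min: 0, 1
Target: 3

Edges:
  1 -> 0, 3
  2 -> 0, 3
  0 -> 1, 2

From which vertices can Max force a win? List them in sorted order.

2, 3

A0 = {3}
A1: add {2} — 2 (Max) has 2→3.
A2 = A1; e.g. 0 (Min) can still go to 1. Fixed point.
Max's winning region = {2, 3}.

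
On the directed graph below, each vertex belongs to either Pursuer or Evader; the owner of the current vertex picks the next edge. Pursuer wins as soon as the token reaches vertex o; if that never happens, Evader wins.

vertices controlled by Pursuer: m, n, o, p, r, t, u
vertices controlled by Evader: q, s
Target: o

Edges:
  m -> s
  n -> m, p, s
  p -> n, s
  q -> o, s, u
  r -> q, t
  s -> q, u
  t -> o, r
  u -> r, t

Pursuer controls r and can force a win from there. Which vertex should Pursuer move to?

t

A0 = {o}
A1: add {t} — t (Pursuer) has t→o.
A2: add {r, u} — r (Pursuer) has r→t; u (Pursuer) has u→t.
A3 = A2; e.g. m (Pursuer) has no edge into A2. Fixed point.
From r, successor t is in the attractor (rank 1); the other successor q is not.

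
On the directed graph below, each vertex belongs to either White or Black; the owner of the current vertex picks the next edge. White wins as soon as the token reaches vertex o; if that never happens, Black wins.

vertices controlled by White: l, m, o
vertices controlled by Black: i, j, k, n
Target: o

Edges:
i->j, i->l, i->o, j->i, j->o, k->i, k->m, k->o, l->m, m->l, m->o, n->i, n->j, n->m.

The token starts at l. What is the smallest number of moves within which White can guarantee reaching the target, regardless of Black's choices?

A0 = {o}
A1: add {m} — m (White) has m→o.
A2: add {l} — l (White) has l→m.
A3 = A2; e.g. i (Black) can still go to j. Fixed point.
l enters the attractor at level 2, so White can force the target in 2 moves from there.

2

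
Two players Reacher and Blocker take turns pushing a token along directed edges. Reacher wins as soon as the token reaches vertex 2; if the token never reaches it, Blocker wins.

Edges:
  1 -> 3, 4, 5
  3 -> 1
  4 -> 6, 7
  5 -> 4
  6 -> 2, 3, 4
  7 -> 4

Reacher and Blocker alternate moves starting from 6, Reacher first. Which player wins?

Track states (vertex, player-to-move).
A0 = {(2,Reacher), (2,Blocker)}
A1: add {(6,Reacher)}.
(6,Reacher) ∈ A1 ⇒ Reacher forces the target.

Reacher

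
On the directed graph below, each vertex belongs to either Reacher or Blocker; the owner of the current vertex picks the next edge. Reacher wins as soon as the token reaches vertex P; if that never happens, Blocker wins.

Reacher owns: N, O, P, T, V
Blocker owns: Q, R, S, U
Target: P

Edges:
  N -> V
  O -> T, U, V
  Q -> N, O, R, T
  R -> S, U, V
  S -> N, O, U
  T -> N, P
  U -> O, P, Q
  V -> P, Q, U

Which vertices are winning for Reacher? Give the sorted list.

A0 = {P}
A1: add {T, V} — T (Reacher) has T→P; V (Reacher) has V→P.
A2: add {N, O} — N (Reacher) has N→V; O (Reacher) has O→T.
A3 = A2; e.g. Q (Blocker) can still go to R. Fixed point.
Reacher's winning region = {N, O, P, T, V}.

N, O, P, T, V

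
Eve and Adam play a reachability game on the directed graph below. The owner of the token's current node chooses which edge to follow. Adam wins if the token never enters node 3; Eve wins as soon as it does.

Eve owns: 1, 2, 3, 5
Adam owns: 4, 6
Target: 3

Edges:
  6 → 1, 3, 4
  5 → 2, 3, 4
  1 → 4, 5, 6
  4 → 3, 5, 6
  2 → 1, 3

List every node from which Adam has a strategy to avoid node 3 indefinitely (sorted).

A0 = {3}
A1: add {2, 5} — 2 (Eve) has 2→3; 5 (Eve) has 5→3.
A2: add {1} — 1 (Eve) has 1→5.
A3 = A2; e.g. 4 (Adam) can still go to 6. Fixed point.
Eve's attractor = {1, 2, 3, 5}; Adam avoids the target exactly from the complement.

4, 6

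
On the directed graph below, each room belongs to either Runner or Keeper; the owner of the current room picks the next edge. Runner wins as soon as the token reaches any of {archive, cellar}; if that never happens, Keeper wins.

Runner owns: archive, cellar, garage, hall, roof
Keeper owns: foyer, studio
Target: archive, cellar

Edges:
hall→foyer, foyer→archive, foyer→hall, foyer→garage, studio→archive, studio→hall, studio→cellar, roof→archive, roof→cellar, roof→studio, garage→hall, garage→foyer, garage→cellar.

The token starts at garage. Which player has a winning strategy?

A0 = {archive, cellar}
A1: add {garage, roof} — roof (Runner) has roof→archive; garage (Runner) has garage→cellar.
A2 = A1; e.g. hall (Runner) has no edge into A1. Fixed point.
garage ∈ A1, so Runner can force the target.

Runner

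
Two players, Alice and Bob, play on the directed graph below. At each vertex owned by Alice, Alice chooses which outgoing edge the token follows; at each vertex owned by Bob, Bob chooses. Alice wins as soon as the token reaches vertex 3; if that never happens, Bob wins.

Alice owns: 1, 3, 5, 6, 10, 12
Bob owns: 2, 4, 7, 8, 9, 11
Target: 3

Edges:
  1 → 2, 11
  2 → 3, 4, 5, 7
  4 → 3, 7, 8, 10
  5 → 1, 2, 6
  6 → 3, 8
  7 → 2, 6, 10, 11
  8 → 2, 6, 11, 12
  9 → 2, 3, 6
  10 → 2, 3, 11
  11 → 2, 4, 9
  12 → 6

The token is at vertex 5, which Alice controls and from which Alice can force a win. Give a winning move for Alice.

6

A0 = {3}
A1: add {6, 10} — 6 (Alice) has 6→3; 10 (Alice) has 10→3.
A2: add {5, 12} — 5 (Alice) has 5→6; 12 (Alice) has 12→6.
A3 = A2; e.g. 1 (Alice) has no edge into A2. Fixed point.
From 5, successor 6 is in the attractor (rank 1); the other successors 1, 2 are not.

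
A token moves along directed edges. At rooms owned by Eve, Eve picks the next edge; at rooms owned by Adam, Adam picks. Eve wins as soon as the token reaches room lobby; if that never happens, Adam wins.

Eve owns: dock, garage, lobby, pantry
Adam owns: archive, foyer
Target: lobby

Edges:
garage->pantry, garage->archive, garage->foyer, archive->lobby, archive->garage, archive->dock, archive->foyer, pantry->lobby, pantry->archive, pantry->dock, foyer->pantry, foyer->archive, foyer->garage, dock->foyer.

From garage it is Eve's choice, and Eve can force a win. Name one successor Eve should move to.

A0 = {lobby}
A1: add {pantry} — pantry (Eve) has pantry→lobby.
A2: add {garage} — garage (Eve) has garage→pantry.
A3 = A2; e.g. archive (Adam) can still go to dock. Fixed point.
From garage, successor pantry is in the attractor (rank 1); the other successors archive, foyer are not.

pantry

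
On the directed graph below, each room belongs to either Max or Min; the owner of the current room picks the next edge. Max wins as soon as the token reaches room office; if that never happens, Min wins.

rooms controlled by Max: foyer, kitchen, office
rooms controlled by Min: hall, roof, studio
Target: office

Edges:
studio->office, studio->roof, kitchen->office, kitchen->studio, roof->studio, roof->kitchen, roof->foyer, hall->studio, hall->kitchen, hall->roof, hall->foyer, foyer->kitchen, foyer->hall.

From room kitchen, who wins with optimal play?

Max

A0 = {office}
A1: add {kitchen} — kitchen (Max) has kitchen→office.
kitchen ∈ A1, so Max can force the target.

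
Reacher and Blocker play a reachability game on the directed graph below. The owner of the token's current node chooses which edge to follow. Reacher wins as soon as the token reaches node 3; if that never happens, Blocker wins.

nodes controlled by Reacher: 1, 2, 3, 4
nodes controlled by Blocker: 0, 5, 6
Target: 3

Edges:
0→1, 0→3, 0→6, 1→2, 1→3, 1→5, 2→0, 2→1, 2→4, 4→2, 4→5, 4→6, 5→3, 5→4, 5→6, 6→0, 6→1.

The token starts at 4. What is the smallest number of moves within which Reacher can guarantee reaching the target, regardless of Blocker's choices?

3

A0 = {3}
A1: add {1} — 1 (Reacher) has 1→3.
A2: add {2} — 2 (Reacher) has 2→1.
A3: add {4} — 4 (Reacher) has 4→2.
A4 = A3; e.g. 0 (Blocker) can still go to 6. Fixed point.
4 enters the attractor at level 3, so Reacher can force the target in 3 moves from there.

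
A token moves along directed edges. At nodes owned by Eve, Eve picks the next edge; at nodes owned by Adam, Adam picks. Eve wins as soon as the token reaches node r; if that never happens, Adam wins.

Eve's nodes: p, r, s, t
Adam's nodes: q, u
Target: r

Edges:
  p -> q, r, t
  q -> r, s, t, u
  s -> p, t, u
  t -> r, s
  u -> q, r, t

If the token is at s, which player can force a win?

A0 = {r}
A1: add {p, t} — p (Eve) has p→r; t (Eve) has t→r.
A2: add {s} — s (Eve) has s→p.
A3 = A2; e.g. q (Adam) can still go to u. Fixed point.
s ∈ A2, so Eve can force the target.

Eve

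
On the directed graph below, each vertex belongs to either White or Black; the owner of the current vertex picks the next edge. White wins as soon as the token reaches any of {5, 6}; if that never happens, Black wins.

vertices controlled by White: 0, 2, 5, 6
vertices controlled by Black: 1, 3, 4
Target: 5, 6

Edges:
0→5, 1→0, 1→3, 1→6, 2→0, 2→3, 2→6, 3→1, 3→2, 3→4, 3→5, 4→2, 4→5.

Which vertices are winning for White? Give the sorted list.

A0 = {5, 6}
A1: add {0, 2} — 0 (White) has 0→5; 2 (White) has 2→6.
A2: add {4} — 4 (Black): all of {2, 5} already in.
A3 = A2; e.g. 1 (Black) can still go to 3. Fixed point.
White's winning region = {0, 2, 4, 5, 6}.

0, 2, 4, 5, 6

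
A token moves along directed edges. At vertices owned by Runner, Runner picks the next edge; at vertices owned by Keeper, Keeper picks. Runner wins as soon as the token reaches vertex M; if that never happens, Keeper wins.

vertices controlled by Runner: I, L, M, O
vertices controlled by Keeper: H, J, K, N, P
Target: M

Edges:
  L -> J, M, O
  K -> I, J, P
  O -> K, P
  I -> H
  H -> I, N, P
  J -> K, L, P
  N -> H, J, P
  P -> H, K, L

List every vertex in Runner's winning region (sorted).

L, M

A0 = {M}
A1: add {L} — L (Runner) has L→M.
A2 = A1; e.g. H (Keeper) can still go to I. Fixed point.
Runner's winning region = {L, M}.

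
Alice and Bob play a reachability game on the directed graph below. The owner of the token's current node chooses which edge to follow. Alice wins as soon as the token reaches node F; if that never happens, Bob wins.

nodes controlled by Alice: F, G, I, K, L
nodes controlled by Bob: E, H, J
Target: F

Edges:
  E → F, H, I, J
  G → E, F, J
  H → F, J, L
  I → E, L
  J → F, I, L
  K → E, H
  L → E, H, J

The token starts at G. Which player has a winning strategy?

Alice

A0 = {F}
A1: add {G} — G (Alice) has G→F.
A2 = A1; e.g. E (Bob) can still go to H. Fixed point.
G ∈ A1, so Alice can force the target.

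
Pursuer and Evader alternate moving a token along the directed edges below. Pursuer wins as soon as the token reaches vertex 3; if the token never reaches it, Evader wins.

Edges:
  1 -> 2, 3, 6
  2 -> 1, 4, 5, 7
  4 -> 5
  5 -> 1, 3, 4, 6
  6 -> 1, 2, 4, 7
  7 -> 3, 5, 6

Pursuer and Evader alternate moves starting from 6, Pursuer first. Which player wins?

Pursuer

Track states (vertex, player-to-move).
A0 = {(3,Pursuer), (3,Evader)}
A1: add {(1,Pursuer), (5,Pursuer), (7,Pursuer)}.
A2: add {(4,Evader)}.
A3: add {(2,Pursuer), (6,Pursuer)}.
(6,Pursuer) ∈ A3 ⇒ Pursuer forces the target.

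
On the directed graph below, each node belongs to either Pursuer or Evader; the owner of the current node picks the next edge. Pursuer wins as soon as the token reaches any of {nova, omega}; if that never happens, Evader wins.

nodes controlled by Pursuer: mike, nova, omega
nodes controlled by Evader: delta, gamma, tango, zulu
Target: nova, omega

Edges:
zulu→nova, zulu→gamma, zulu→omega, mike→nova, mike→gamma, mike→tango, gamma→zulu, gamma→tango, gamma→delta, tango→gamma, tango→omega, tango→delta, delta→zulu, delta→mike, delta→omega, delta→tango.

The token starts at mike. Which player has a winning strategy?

A0 = {nova, omega}
A1: add {mike} — mike (Pursuer) has mike→nova.
A2 = A1; e.g. zulu (Evader) can still go to gamma. Fixed point.
mike ∈ A1, so Pursuer can force the target.

Pursuer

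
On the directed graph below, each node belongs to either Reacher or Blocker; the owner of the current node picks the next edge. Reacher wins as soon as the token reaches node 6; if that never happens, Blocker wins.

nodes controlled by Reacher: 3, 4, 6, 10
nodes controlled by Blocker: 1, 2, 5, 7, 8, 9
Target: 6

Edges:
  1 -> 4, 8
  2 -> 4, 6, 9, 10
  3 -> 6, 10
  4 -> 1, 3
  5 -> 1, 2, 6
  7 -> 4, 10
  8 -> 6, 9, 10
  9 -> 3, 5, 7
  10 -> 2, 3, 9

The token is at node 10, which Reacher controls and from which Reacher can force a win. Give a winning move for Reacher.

3

A0 = {6}
A1: add {3} — 3 (Reacher) has 3→6.
A2: add {4, 10} — 4 (Reacher) has 4→3; 10 (Reacher) has 10→3.
A3: add {7} — 7 (Blocker): all of {4, 10} already in.
A4 = A3; e.g. 1 (Blocker) can still go to 8. Fixed point.
From 10, successor 3 is in the attractor (rank 1); the other successors 2, 9 are not.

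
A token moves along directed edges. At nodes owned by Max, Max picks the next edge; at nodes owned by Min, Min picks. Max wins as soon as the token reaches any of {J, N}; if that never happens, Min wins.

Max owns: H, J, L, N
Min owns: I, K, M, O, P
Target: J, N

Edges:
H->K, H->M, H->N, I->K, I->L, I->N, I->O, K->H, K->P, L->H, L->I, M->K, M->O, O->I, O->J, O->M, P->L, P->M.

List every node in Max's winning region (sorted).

A0 = {J, N}
A1: add {H} — H (Max) has H→N.
A2: add {L} — L (Max) has L→H.
A3 = A2; e.g. I (Min) can still go to K. Fixed point.
Max's winning region = {H, J, L, N}.

H, J, L, N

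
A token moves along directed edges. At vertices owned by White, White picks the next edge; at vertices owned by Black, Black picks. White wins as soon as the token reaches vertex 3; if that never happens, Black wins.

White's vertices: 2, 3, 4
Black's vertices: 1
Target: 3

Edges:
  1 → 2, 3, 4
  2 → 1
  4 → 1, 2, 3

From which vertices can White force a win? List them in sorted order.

A0 = {3}
A1: add {4} — 4 (White) has 4→3.
A2 = A1; e.g. 1 (Black) can still go to 2. Fixed point.
White's winning region = {3, 4}.

3, 4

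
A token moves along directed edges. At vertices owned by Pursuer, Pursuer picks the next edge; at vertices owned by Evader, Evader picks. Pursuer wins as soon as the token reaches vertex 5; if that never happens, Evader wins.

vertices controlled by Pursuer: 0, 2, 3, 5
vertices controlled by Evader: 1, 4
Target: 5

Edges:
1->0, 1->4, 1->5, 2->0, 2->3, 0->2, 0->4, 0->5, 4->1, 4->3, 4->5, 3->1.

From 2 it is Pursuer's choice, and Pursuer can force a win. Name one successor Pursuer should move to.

0

A0 = {5}
A1: add {0} — 0 (Pursuer) has 0→5.
A2: add {2} — 2 (Pursuer) has 2→0.
A3 = A2; e.g. 1 (Evader) can still go to 4. Fixed point.
From 2, successor 0 is in the attractor (rank 1); the other successor 3 is not.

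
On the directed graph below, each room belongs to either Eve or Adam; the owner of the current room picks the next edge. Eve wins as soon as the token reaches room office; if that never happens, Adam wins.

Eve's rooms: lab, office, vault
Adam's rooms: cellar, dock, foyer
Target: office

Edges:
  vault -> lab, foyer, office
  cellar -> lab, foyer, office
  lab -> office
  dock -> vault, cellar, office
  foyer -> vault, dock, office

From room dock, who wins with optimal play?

Adam

A0 = {office}
A1: add {lab, vault} — vault (Eve) has vault→office; lab (Eve) has lab→office.
A2 = A1; e.g. cellar (Adam) can still go to foyer. Fixed point.
dock never enters the attractor, so Adam can avoid the target forever.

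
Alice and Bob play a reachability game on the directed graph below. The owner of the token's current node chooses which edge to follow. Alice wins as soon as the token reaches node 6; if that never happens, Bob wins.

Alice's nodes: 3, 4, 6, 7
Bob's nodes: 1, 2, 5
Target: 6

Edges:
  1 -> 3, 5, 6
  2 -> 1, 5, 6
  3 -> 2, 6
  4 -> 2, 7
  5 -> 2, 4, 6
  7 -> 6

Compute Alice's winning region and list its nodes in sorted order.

3, 4, 6, 7

A0 = {6}
A1: add {3, 7} — 3 (Alice) has 3→6; 7 (Alice) has 7→6.
A2: add {4} — 4 (Alice) has 4→7.
A3 = A2; e.g. 1 (Bob) can still go to 5. Fixed point.
Alice's winning region = {3, 4, 6, 7}.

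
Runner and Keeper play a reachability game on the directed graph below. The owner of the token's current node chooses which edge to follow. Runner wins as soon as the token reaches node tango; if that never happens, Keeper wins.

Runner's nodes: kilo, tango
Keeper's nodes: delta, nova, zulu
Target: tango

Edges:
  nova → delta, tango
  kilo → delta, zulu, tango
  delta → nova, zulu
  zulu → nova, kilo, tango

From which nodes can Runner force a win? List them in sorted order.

kilo, tango

A0 = {tango}
A1: add {kilo} — kilo (Runner) has kilo→tango.
A2 = A1; e.g. nova (Keeper) can still go to delta. Fixed point.
Runner's winning region = {kilo, tango}.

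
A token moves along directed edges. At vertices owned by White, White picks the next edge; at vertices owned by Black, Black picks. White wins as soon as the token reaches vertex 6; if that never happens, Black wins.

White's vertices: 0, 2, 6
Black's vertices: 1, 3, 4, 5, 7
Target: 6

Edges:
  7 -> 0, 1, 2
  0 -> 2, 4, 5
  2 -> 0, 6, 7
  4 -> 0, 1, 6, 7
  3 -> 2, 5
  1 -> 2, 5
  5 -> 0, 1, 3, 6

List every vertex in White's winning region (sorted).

A0 = {6}
A1: add {2} — 2 (White) has 2→6.
A2: add {0} — 0 (White) has 0→2.
A3 = A2; e.g. 1 (Black) can still go to 5. Fixed point.
White's winning region = {0, 2, 6}.

0, 2, 6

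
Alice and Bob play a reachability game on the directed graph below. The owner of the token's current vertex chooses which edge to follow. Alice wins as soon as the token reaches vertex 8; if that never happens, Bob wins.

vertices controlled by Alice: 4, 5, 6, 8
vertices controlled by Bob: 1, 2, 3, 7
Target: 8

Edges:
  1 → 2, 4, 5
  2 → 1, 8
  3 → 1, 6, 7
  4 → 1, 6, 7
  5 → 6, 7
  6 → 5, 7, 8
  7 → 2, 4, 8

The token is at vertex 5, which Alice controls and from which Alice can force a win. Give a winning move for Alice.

A0 = {8}
A1: add {6} — 6 (Alice) has 6→8.
A2: add {4, 5} — 4 (Alice) has 4→6; 5 (Alice) has 5→6.
A3 = A2; e.g. 1 (Bob) can still go to 2. Fixed point.
From 5, successor 6 is in the attractor (rank 1); the other successor 7 is not.

6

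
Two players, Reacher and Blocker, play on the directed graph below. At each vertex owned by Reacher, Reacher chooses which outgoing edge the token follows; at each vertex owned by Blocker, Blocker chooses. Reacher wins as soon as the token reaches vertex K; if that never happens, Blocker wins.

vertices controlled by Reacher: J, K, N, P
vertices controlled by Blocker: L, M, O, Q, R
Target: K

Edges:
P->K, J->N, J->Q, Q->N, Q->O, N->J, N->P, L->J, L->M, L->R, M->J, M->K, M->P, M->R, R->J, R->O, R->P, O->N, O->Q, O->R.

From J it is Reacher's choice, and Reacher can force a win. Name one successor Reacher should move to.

N

A0 = {K}
A1: add {P} — P (Reacher) has P→K.
A2: add {N} — N (Reacher) has N→P.
A3: add {J} — J (Reacher) has J→N.
A4 = A3; e.g. L (Blocker) can still go to M. Fixed point.
From J, successor N is in the attractor (rank 2); the other successor Q is not.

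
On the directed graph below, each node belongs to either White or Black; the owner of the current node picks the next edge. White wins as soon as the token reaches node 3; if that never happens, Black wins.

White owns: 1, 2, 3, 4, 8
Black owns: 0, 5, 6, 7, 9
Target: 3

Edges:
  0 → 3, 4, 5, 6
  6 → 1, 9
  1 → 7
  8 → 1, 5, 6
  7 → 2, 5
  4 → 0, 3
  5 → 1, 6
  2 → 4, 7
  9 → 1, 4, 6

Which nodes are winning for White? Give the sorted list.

2, 3, 4

A0 = {3}
A1: add {4} — 4 (White) has 4→3.
A2: add {2} — 2 (White) has 2→4.
A3 = A2; e.g. 0 (Black) can still go to 5. Fixed point.
White's winning region = {2, 3, 4}.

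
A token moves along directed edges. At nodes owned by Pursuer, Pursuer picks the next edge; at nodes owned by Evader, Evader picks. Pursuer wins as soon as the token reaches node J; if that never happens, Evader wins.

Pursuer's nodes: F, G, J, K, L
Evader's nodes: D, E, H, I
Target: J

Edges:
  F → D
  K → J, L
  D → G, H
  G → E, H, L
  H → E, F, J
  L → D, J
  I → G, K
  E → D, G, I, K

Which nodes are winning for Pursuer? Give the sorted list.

G, I, J, K, L

A0 = {J}
A1: add {K, L} — K (Pursuer) has K→J; L (Pursuer) has L→J.
A2: add {G} — G (Pursuer) has G→L.
A3: add {I} — I (Evader): all of {G, K} already in.
A4 = A3; e.g. D (Evader) can still go to H. Fixed point.
Pursuer's winning region = {G, I, J, K, L}.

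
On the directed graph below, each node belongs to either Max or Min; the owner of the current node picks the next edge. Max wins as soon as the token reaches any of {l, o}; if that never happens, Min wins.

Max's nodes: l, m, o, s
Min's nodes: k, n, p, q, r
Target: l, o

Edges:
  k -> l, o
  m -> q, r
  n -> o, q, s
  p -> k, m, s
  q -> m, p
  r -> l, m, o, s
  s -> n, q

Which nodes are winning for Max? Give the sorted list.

A0 = {l, o}
A1: add {k} — k (Min): all of {l, o} already in.
A2 = A1; e.g. m (Max) has no edge into A1. Fixed point.
Max's winning region = {k, l, o}.

k, l, o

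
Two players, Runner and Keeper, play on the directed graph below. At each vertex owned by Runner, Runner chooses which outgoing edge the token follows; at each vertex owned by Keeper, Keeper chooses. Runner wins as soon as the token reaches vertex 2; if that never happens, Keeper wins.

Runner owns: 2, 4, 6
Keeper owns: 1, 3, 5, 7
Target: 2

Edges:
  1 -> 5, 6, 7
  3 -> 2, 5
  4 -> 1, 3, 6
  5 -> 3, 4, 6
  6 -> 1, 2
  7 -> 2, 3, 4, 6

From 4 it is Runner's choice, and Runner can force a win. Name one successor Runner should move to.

A0 = {2}
A1: add {6} — 6 (Runner) has 6→2.
A2: add {4} — 4 (Runner) has 4→6.
A3 = A2; e.g. 1 (Keeper) can still go to 5. Fixed point.
From 4, successor 6 is in the attractor (rank 1); the other successors 1, 3 are not.

6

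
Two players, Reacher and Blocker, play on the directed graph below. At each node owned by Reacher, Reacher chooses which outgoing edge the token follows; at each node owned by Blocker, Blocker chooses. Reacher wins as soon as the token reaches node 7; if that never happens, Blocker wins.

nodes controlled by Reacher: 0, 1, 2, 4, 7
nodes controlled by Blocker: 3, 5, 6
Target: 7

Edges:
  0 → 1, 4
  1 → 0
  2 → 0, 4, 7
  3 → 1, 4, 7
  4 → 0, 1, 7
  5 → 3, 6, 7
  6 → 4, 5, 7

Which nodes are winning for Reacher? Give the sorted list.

0, 1, 2, 3, 4, 7

A0 = {7}
A1: add {2, 4} — 2 (Reacher) has 2→7; 4 (Reacher) has 4→7.
A2: add {0} — 0 (Reacher) has 0→4.
A3: add {1} — 1 (Reacher) has 1→0.
A4: add {3} — 3 (Blocker): all of {1, 4, 7} already in.
A5 = A4; e.g. 5 (Blocker) can still go to 6. Fixed point.
Reacher's winning region = {0, 1, 2, 3, 4, 7}.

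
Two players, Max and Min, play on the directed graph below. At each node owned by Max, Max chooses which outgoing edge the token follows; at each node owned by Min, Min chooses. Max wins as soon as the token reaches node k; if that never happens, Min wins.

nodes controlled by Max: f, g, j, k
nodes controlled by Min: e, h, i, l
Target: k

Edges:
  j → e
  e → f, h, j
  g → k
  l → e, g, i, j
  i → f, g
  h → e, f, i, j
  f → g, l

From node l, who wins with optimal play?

A0 = {k}
A1: add {g} — g (Max) has g→k.
A2: add {f} — f (Max) has f→g.
A3: add {i} — i (Min): all of {f, g} already in.
A4 = A3; e.g. e (Min) can still go to h. Fixed point.
l never enters the attractor, so Min can avoid the target forever.

Min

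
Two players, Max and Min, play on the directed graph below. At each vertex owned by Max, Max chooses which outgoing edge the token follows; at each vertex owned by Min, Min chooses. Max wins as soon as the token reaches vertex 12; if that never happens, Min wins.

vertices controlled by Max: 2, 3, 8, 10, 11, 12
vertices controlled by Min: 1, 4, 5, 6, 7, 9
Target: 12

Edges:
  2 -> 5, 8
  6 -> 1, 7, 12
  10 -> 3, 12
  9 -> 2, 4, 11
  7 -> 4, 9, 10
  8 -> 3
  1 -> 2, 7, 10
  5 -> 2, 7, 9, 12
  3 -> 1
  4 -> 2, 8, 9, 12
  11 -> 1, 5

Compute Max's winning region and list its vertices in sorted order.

10, 12

A0 = {12}
A1: add {10} — 10 (Max) has 10→12.
A2 = A1; e.g. 1 (Min) can still go to 2. Fixed point.
Max's winning region = {10, 12}.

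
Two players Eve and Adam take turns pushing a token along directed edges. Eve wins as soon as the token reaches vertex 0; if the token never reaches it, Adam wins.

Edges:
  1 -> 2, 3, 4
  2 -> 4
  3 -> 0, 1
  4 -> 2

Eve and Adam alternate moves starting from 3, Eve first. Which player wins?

Eve

Track states (vertex, player-to-move).
A0 = {(0,Eve), (0,Adam)}
A1: add {(3,Eve)}.
(3,Eve) ∈ A1 ⇒ Eve forces the target.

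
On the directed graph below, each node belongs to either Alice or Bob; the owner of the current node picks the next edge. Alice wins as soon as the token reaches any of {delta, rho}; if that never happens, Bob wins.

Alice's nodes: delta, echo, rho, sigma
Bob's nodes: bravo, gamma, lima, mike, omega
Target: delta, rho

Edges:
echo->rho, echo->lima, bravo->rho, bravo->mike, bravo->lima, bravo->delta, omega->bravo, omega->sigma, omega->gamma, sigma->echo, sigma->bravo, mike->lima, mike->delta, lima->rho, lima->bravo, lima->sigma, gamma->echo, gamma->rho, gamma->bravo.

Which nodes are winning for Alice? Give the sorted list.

A0 = {delta, rho}
A1: add {echo} — echo (Alice) has echo→rho.
A2: add {sigma} — sigma (Alice) has sigma→echo.
A3 = A2; e.g. bravo (Bob) can still go to mike. Fixed point.
Alice's winning region = {delta, echo, rho, sigma}.

delta, echo, rho, sigma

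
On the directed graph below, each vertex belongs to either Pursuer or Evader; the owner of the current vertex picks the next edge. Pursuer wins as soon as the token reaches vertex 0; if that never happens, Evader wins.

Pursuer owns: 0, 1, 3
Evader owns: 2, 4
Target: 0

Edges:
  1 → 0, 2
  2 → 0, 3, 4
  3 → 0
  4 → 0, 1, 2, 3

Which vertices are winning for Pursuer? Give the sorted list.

0, 1, 3

A0 = {0}
A1: add {1, 3} — 1 (Pursuer) has 1→0; 3 (Pursuer) has 3→0.
A2 = A1; e.g. 2 (Evader) can still go to 4. Fixed point.
Pursuer's winning region = {0, 1, 3}.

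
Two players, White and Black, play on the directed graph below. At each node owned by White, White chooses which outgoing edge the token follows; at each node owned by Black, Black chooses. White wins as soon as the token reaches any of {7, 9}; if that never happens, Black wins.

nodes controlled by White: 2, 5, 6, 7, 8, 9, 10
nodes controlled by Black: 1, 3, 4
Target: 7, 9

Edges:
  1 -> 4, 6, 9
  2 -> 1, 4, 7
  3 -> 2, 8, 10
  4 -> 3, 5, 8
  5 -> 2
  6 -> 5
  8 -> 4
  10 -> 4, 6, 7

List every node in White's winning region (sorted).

A0 = {7, 9}
A1: add {2, 10} — 2 (White) has 2→7; 10 (White) has 10→7.
A2: add {5} — 5 (White) has 5→2.
A3: add {6} — 6 (White) has 6→5.
A4 = A3; e.g. 1 (Black) can still go to 4. Fixed point.
White's winning region = {2, 5, 6, 7, 9, 10}.

2, 5, 6, 7, 9, 10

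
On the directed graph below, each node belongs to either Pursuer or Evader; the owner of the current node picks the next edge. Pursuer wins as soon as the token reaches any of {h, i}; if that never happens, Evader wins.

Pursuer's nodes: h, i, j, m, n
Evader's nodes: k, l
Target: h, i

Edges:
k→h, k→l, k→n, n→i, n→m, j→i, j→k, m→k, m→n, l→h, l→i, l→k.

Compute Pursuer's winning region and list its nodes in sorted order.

h, i, j, m, n

A0 = {h, i}
A1: add {j, n} — j (Pursuer) has j→i; n (Pursuer) has n→i.
A2: add {m} — m (Pursuer) has m→n.
A3 = A2; e.g. k (Evader) can still go to l. Fixed point.
Pursuer's winning region = {h, i, j, m, n}.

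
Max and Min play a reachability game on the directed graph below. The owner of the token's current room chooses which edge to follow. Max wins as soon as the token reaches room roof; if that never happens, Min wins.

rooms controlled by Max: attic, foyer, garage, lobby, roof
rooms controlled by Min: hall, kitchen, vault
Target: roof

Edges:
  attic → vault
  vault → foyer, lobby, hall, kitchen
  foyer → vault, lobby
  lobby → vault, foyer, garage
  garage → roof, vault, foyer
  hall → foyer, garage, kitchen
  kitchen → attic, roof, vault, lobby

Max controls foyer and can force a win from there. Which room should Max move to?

A0 = {roof}
A1: add {garage} — garage (Max) has garage→roof.
A2: add {lobby} — lobby (Max) has lobby→garage.
A3: add {foyer} — foyer (Max) has foyer→lobby.
A4 = A3; e.g. attic (Max) has no edge into A3. Fixed point.
From foyer, successor lobby is in the attractor (rank 2); the other successor vault is not.

lobby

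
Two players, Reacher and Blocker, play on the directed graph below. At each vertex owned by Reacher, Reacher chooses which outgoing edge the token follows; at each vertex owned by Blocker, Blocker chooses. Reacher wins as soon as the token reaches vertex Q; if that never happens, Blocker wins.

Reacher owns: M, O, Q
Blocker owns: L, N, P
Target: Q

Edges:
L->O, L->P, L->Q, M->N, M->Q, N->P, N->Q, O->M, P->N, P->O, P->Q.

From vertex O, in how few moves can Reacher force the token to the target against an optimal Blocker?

A0 = {Q}
A1: add {M} — M (Reacher) has M→Q.
A2: add {O} — O (Reacher) has O→M.
A3 = A2; e.g. L (Blocker) can still go to P. Fixed point.
O enters the attractor at level 2, so Reacher can force the target in 2 moves from there.

2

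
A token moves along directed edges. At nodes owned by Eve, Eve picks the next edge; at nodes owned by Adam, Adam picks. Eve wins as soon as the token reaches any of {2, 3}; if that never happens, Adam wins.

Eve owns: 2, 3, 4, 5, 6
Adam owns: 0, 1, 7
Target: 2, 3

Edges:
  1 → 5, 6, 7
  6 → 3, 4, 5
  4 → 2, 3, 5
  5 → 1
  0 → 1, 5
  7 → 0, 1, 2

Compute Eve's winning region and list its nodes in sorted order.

2, 3, 4, 6

A0 = {2, 3}
A1: add {4, 6} — 4 (Eve) has 4→2; 6 (Eve) has 6→3.
A2 = A1; e.g. 0 (Adam) can still go to 1. Fixed point.
Eve's winning region = {2, 3, 4, 6}.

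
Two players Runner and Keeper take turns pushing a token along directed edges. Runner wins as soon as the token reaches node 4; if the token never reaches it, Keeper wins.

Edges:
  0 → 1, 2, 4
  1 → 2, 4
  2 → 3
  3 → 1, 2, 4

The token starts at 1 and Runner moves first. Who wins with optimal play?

Runner

Track states (vertex, player-to-move).
A0 = {(4,Runner), (4,Keeper)}
A1: add {(0,Runner), (1,Runner), (3,Runner)}.
(1,Runner) ∈ A1 ⇒ Runner forces the target.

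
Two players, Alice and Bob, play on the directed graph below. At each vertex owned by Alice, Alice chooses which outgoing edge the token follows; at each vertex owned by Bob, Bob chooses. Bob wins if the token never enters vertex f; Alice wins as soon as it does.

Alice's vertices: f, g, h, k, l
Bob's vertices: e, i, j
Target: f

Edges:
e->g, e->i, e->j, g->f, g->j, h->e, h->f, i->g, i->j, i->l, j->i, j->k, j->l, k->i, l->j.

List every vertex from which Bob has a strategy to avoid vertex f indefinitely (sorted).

A0 = {f}
A1: add {g, h} — g (Alice) has g→f; h (Alice) has h→f.
A2 = A1; e.g. e (Bob) can still go to i. Fixed point.
Alice's attractor = {f, g, h}; Bob avoids the target exactly from the complement.

e, i, j, k, l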